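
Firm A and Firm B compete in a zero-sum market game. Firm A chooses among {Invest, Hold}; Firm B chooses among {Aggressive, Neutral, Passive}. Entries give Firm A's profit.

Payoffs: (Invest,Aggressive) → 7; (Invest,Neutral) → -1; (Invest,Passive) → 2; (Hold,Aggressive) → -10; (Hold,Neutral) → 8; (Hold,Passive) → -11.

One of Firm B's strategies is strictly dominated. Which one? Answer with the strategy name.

Passive holds Firm A's payoff strictly below Aggressive in every row: 2 < 7, -11 < -10.
So Aggressive is strictly dominated for Firm B.

Aggressive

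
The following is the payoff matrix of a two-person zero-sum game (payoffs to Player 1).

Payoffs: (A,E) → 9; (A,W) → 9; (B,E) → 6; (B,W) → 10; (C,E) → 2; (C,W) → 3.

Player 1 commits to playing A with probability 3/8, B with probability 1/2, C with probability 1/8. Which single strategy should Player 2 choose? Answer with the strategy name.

If Player 2 plays E, Player 1's expected payoff is (3/8)·9 + (1/2)·6 + (1/8)·2 = 53/8.
If Player 2 plays W, Player 1's expected payoff is (3/8)·9 + (1/2)·10 + (1/8)·3 = 35/4.
Player 2 minimizes Player 1's payoff; the smallest is 53/8, so the best response is E.

E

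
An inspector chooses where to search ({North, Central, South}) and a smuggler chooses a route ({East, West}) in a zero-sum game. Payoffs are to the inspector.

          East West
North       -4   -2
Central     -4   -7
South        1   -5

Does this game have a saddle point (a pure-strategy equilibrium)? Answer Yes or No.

Row minima: North → -4, Central → -7, South → -5; maximin = -4.
Column maxima: East → 1, West → -2; minimax = -2.
-4 ≠ -2, so no pure-strategy equilibrium exists.

No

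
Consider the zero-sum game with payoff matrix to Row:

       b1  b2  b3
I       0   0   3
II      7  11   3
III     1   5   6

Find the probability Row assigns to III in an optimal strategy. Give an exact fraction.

4/9

Row minima: I → 0, II → 3, III → 1; maximin = 3.
Column maxima: b1 → 7, b2 → 11, b3 → 6; minimax = 6.
3 ≠ 6, so there is no saddle point; optimal play is mixed.
I is strictly dominated by III, so Row never plays it.
With I eliminated, b2 is strictly dominated by b1 (it gives Row strictly more in every remaining row), so Column never plays it.
On the remaining 2×2 (II, III vs b1, b3):
Let Row play II with probability p. Expected payoff against b1: 7p + 1(1−p) = 6p + 1; against b3: 3p + 6(1−p) = −3p + 6.
Setting these equal: 6p + 1 = −3p + 6 ⇒ 9p = 5 ⇒ p = 5/9, and the value is (6)·(5/9) + 1 = 13/3.
For Column: with q = P(b1), equating II's and III's payoffs gives 4q + 3 = −5q + 6 ⇒ q = 1/3.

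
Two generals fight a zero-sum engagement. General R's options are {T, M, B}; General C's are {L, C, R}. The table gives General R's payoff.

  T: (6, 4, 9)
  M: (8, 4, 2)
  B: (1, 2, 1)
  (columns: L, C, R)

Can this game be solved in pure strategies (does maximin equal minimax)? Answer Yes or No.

Yes

Row minima: T → 4, M → 2, B → 1; maximin = 4.
Column maxima: L → 8, C → 4, R → 9; minimax = 4.
maximin = minimax = 4, so a saddle point exists.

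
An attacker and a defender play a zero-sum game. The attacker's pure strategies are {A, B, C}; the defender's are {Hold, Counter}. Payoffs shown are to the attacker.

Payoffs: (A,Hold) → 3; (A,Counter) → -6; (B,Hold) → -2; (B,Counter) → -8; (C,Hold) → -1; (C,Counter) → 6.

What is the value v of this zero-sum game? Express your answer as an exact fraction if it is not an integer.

Row minima: A → -6, B → -8, C → -1; maximin = -1.
Column maxima: Hold → 3, Counter → 6; minimax = 3.
-1 ≠ 3, so there is no saddle point; optimal play is mixed.
B is strictly dominated by A, so the attacker never plays it.
On the remaining 2×2 (A, C vs Hold, Counter):
Let the attacker play A with probability p. Expected payoff against Hold: 3p + (-1)(1−p) = 4p − 1; against Counter: (-6)p + 6(1−p) = −12p + 6.
Setting these equal: 4p − 1 = −12p + 6 ⇒ 16p = 7 ⇒ p = 7/16, and the value is (4)·(7/16) − 1 = 3/4.
For the defender: with q = P(Hold), equating A's and C's payoffs gives 9q − 6 = −7q + 6 ⇒ q = 3/4.

3/4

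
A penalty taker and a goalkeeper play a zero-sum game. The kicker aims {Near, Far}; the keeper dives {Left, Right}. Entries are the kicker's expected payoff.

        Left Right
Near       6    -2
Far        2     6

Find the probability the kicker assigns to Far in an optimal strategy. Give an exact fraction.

Row minima: Near → -2, Far → 2; maximin = 2.
Column maxima: Left → 6, Right → 6; minimax = 6.
2 ≠ 6, so there is no saddle point; optimal play is mixed.
Let the kicker play Near with probability p. Expected payoff against Left: 6p + 2(1−p) = 4p + 2; against Right: (-2)p + 6(1−p) = −8p + 6.
Setting these equal: 4p + 2 = −8p + 6 ⇒ 12p = 4 ⇒ p = 1/3, and the value is (4)·(1/3) + 2 = 10/3.
For the keeper: with q = P(Left), equating Near's and Far's payoffs gives 8q − 2 = −4q + 6 ⇒ q = 2/3.

2/3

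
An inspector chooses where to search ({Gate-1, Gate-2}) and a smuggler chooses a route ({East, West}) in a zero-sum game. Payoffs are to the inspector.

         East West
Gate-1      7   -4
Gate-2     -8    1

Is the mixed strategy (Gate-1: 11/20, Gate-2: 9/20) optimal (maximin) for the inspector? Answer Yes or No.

Against East this mix gives (11/20)·7 + (9/20)·(-8) = 1/4.
Against West this mix gives (11/20)·(-4) + (9/20)·1 = -7/4.
The smuggler will play West, holding the inspector to -7/4. Shifting weight toward the row that does better against West would raise this floor (the equalizing mix achieves -5/4 against both West and East), so the proposed strategy is not optimal.

No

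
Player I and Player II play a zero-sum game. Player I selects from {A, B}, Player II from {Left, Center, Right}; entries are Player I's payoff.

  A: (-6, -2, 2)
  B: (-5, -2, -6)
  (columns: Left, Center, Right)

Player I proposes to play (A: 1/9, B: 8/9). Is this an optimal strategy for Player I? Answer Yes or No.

Yes

Against Left this mix gives (1/9)·(-6) + (8/9)·(-5) = -46/9.
Against Center this mix gives (1/9)·(-2) + (8/9)·(-2) = -2.
Against Right this mix gives (1/9)·2 + (8/9)·(-6) = -46/9.
All of Player II's active replies (Left, Right) yield -46/9, and no column does worse for Player I. The mix makes Player II indifferent and guarantees -46/9, so it is optimal.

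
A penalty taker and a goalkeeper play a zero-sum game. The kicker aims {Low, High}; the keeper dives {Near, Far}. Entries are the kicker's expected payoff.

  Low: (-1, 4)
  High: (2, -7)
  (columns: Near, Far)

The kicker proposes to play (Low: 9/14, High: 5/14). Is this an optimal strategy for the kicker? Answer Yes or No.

Against Near this mix gives (9/14)·(-1) + (5/14)·2 = 1/14.
Against Far this mix gives (9/14)·4 + (5/14)·(-7) = 1/14.
All of the keeper's active replies (Near, Far) yield 1/14, and no column does worse for the kicker. The mix makes the keeper indifferent and guarantees 1/14, so it is optimal.

Yes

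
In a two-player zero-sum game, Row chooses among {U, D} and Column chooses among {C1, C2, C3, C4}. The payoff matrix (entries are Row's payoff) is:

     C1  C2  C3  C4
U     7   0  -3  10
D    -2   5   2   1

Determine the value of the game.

4/7

Row minima: U → -3, D → -2; maximin = -2.
Column maxima: C1 → 7, C2 → 5, C3 → 2, C4 → 10; minimax = 2.
-2 ≠ 2, so there is no saddle point; optimal play is mixed.
C2 is strictly dominated by C3 (it gives Row strictly more in every row), so Column never plays it.
C4 is strictly dominated by C1 (it gives Row strictly more in every row), so Column never plays it.
On the remaining 2×2 (U, D vs C1, C3):
Let Row play U with probability p. Expected payoff against C1: 7p + (-2)(1−p) = 9p − 2; against C3: (-3)p + 2(1−p) = −5p + 2.
Setting these equal: 9p − 2 = −5p + 2 ⇒ 14p = 4 ⇒ p = 2/7, and the value is (9)·(2/7) − 2 = 4/7.
For Column: with q = P(C1), equating U's and D's payoffs gives 10q − 3 = −4q + 2 ⇒ q = 5/14.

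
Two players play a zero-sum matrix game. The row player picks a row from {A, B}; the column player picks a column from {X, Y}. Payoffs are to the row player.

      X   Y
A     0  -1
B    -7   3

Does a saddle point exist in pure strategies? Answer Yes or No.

No

Row minima: A → -1, B → -7; maximin = -1.
Column maxima: X → 0, Y → 3; minimax = 0.
-1 ≠ 0, so no pure-strategy equilibrium exists.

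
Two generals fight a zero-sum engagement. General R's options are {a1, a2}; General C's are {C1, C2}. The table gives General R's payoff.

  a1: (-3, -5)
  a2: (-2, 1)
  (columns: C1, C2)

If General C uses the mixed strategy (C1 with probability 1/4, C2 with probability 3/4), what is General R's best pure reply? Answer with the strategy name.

a2

Expected payoff of a1: (1/4)·(-3) + (3/4)·(-5) = -9/2.
Expected payoff of a2: (1/4)·(-2) + (3/4)·1 = 1/4.
The largest is 1/4, so General R's best response is a2.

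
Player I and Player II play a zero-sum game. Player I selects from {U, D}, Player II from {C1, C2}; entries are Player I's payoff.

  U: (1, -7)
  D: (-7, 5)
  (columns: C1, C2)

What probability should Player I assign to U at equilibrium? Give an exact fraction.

3/5

Row minima: U → -7, D → -7; maximin = -7.
Column maxima: C1 → 1, C2 → 5; minimax = 1.
-7 ≠ 1, so there is no saddle point; optimal play is mixed.
Let Player I play U with probability p. Expected payoff against C1: 1p + (-7)(1−p) = 8p − 7; against C2: (-7)p + 5(1−p) = −12p + 5.
Setting these equal: 8p − 7 = −12p + 5 ⇒ 20p = 12 ⇒ p = 3/5, and the value is (8)·(3/5) − 7 = -11/5.
For Player II: with q = P(C1), equating U's and D's payoffs gives 8q − 7 = −12q + 5 ⇒ q = 3/5.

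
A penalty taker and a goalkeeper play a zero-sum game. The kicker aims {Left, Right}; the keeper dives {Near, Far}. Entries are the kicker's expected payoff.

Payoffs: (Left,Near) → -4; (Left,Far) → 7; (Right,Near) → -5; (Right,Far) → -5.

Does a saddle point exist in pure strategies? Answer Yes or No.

Yes

Row minima: Left → -4, Right → -5; maximin = -4.
Column maxima: Near → -4, Far → 7; minimax = -4.
maximin = minimax = -4, so a saddle point exists.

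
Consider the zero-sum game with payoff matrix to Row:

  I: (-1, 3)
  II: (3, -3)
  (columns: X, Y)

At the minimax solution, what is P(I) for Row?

Row minima: I → -1, II → -3; maximin = -1.
Column maxima: X → 3, Y → 3; minimax = 3.
-1 ≠ 3, so there is no saddle point; optimal play is mixed.
Let Row play I with probability p. Expected payoff against X: (-1)p + 3(1−p) = −4p + 3; against Y: 3p + (-3)(1−p) = 6p − 3.
Setting these equal: −4p + 3 = 6p − 3 ⇒ −10p = -6 ⇒ p = 3/5, and the value is (-4)·(3/5) + 3 = 3/5.
For Column: with q = P(X), equating I's and II's payoffs gives −4q + 3 = 6q − 3 ⇒ q = 3/5.

3/5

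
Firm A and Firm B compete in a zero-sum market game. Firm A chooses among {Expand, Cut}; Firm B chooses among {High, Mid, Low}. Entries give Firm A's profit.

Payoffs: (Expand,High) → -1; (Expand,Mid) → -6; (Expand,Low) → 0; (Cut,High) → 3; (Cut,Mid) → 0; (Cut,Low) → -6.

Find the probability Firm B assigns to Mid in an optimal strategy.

1/2

Row minima: Expand → -6, Cut → -6; maximin = -6.
Column maxima: High → 3, Mid → 0, Low → 0; minimax = 0.
-6 ≠ 0, so there is no saddle point; optimal play is mixed.
High is strictly dominated by Mid (it gives Firm A strictly more in every row), so Firm B never plays it.
On the remaining 2×2 (Expand, Cut vs Mid, Low):
Let Firm A play Expand with probability p. Expected payoff against Mid: (-6)p + 0(1−p) = −6p; against Low: 0p + (-6)(1−p) = 6p − 6.
Setting these equal: −6p = 6p − 6 ⇒ −12p = -6 ⇒ p = 1/2, and the value is (-6)·(1/2) = -3.
For Firm B: with q = P(Mid), equating Expand's and Cut's payoffs gives −6q = 6q − 6 ⇒ q = 1/2.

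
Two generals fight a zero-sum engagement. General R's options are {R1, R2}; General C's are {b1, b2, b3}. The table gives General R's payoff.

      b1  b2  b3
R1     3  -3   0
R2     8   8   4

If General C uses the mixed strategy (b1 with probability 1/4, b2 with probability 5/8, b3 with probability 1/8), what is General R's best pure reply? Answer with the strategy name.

Expected payoff of R1: (1/4)·3 + (5/8)·(-3) + (1/8)·0 = -9/8.
Expected payoff of R2: (1/4)·8 + (5/8)·8 + (1/8)·4 = 15/2.
The largest is 15/2, so General R's best response is R2.

R2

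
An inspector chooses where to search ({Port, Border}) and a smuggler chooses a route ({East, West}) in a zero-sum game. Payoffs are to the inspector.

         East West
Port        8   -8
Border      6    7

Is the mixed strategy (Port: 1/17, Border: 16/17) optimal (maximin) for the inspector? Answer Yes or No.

Against East this mix gives (1/17)·8 + (16/17)·6 = 104/17.
Against West this mix gives (1/17)·(-8) + (16/17)·7 = 104/17.
All of the smuggler's active replies (East, West) yield 104/17, and no column does worse for the inspector. The mix makes the smuggler indifferent and guarantees 104/17, so it is optimal.

Yes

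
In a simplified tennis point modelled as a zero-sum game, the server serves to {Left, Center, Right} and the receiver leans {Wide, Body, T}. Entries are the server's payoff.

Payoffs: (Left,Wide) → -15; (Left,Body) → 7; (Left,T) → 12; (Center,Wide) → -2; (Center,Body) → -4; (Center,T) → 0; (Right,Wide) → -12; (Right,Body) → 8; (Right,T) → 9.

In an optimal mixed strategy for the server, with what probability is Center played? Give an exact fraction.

Row minima: Left → -15, Center → -4, Right → -12; maximin = -4.
Column maxima: Wide → -2, Body → 8, T → 12; minimax = -2.
-4 ≠ -2, so there is no saddle point; optimal play is mixed.
T is strictly dominated by Wide (it gives the server strictly more in every row), so the receiver never plays it.
With T eliminated, Left is strictly dominated by Right (Right gives the server strictly more in every remaining column), so the server never plays it.
On the remaining 2×2 (Center, Right vs Wide, Body):
Let the server play Center with probability p. Expected payoff against Wide: (-2)p + (-12)(1−p) = 10p − 12; against Body: (-4)p + 8(1−p) = −12p + 8.
Setting these equal: 10p − 12 = −12p + 8 ⇒ 22p = 20 ⇒ p = 10/11, and the value is (10)·(10/11) − 12 = -32/11.
For the receiver: with q = P(Wide), equating Center's and Right's payoffs gives 2q − 4 = −20q + 8 ⇒ q = 6/11.

10/11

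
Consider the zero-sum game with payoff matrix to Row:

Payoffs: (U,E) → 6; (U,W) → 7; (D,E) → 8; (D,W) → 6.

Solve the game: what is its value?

20/3

Row minima: U → 6, D → 6; maximin = 6.
Column maxima: E → 8, W → 7; minimax = 7.
6 ≠ 7, so there is no saddle point; optimal play is mixed.
Let Row play U with probability p. Expected payoff against E: 6p + 8(1−p) = −2p + 8; against W: 7p + 6(1−p) = p + 6.
Setting these equal: −2p + 8 = p + 6 ⇒ −3p = -2 ⇒ p = 2/3, and the value is (-2)·(2/3) + 8 = 20/3.
For Column: with q = P(E), equating U's and D's payoffs gives −q + 7 = 2q + 6 ⇒ q = 1/3.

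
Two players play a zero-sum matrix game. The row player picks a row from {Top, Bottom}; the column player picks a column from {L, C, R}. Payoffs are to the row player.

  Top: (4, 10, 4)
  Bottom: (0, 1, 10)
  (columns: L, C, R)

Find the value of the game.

Row minima: Top → 4, Bottom → 0; maximin = 4.
Column maxima: L → 4, C → 10, R → 10; minimax = 4.
Since maximin = minimax = 4, there is a saddle point and the value is 4.

4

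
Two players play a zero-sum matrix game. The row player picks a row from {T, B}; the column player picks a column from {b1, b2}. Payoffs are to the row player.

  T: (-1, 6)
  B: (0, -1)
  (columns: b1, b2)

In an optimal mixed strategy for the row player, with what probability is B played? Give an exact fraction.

Row minima: T → -1, B → -1; maximin = -1.
Column maxima: b1 → 0, b2 → 6; minimax = 0.
-1 ≠ 0, so there is no saddle point; optimal play is mixed.
Let the row player play T with probability p. Expected payoff against b1: (-1)p + 0(1−p) = −p; against b2: 6p + (-1)(1−p) = 7p − 1.
Setting these equal: −p = 7p − 1 ⇒ −8p = -1 ⇒ p = 1/8, and the value is (-1)·(1/8) = -1/8.
For the column player: with q = P(b1), equating T's and B's payoffs gives −7q + 6 = q − 1 ⇒ q = 7/8.

7/8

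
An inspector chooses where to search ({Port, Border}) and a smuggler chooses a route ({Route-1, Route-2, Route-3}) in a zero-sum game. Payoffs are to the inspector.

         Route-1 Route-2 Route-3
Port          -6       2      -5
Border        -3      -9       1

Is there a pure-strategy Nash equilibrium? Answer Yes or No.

No

Row minima: Port → -6, Border → -9; maximin = -6.
Column maxima: Route-1 → -3, Route-2 → 2, Route-3 → 1; minimax = -3.
-6 ≠ -3, so no pure-strategy equilibrium exists.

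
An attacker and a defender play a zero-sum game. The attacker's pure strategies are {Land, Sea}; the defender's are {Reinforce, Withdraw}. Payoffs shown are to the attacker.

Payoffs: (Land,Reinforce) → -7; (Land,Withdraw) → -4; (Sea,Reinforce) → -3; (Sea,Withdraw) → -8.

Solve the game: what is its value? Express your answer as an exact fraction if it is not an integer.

-11/2

Row minima: Land → -7, Sea → -8; maximin = -7.
Column maxima: Reinforce → -3, Withdraw → -4; minimax = -4.
-7 ≠ -4, so there is no saddle point; optimal play is mixed.
Let the attacker play Land with probability p. Expected payoff against Reinforce: (-7)p + (-3)(1−p) = −4p − 3; against Withdraw: (-4)p + (-8)(1−p) = 4p − 8.
Setting these equal: −4p − 3 = 4p − 8 ⇒ −8p = -5 ⇒ p = 5/8, and the value is (-4)·(5/8) − 3 = -11/2.
For the defender: with q = P(Reinforce), equating Land's and Sea's payoffs gives −3q − 4 = 5q − 8 ⇒ q = 1/2.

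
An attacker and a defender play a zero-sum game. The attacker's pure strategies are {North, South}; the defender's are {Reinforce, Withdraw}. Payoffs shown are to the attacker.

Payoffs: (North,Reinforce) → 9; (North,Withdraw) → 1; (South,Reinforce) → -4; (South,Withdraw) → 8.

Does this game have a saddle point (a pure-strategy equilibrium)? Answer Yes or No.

No

Row minima: North → 1, South → -4; maximin = 1.
Column maxima: Reinforce → 9, Withdraw → 8; minimax = 8.
1 ≠ 8, so no pure-strategy equilibrium exists.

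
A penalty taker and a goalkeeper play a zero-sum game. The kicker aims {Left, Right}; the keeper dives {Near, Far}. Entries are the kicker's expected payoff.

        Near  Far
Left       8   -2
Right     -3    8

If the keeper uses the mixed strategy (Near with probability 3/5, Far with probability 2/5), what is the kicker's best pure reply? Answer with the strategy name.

Left

Expected payoff of Left: (3/5)·8 + (2/5)·(-2) = 4.
Expected payoff of Right: (3/5)·(-3) + (2/5)·8 = 7/5.
The largest is 4, so the kicker's best response is Left.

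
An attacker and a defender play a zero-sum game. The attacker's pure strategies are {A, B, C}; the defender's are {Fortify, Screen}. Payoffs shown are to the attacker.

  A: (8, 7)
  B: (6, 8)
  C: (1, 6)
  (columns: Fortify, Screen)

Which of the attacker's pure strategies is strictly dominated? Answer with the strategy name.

C

A gives a strictly higher payoff than C against every column: 8 > 1, 7 > 6.
So C is strictly dominated and the attacker never plays it.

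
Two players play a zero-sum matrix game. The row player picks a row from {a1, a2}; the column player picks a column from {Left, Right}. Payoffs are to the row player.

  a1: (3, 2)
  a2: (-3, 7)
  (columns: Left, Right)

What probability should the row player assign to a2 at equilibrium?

1/11

Row minima: a1 → 2, a2 → -3; maximin = 2.
Column maxima: Left → 3, Right → 7; minimax = 3.
2 ≠ 3, so there is no saddle point; optimal play is mixed.
Let the row player play a1 with probability p. Expected payoff against Left: 3p + (-3)(1−p) = 6p − 3; against Right: 2p + 7(1−p) = −5p + 7.
Setting these equal: 6p − 3 = −5p + 7 ⇒ 11p = 10 ⇒ p = 10/11, and the value is (6)·(10/11) − 3 = 27/11.
For the column player: with q = P(Left), equating a1's and a2's payoffs gives q + 2 = −10q + 7 ⇒ q = 5/11.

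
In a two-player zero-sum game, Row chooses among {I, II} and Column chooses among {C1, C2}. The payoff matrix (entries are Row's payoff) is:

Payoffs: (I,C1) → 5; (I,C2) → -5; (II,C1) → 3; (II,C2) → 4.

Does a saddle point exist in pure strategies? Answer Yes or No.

Row minima: I → -5, II → 3; maximin = 3.
Column maxima: C1 → 5, C2 → 4; minimax = 4.
3 ≠ 4, so no pure-strategy equilibrium exists.

No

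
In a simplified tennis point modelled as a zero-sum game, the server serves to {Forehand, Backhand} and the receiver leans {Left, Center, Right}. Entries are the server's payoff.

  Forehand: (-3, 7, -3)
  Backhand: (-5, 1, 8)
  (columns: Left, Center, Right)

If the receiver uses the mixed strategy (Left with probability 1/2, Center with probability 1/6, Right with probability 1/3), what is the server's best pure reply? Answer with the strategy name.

Expected payoff of Forehand: (1/2)·(-3) + (1/6)·7 + (1/3)·(-3) = -4/3.
Expected payoff of Backhand: (1/2)·(-5) + (1/6)·1 + (1/3)·8 = 1/3.
The largest is 1/3, so the server's best response is Backhand.

Backhand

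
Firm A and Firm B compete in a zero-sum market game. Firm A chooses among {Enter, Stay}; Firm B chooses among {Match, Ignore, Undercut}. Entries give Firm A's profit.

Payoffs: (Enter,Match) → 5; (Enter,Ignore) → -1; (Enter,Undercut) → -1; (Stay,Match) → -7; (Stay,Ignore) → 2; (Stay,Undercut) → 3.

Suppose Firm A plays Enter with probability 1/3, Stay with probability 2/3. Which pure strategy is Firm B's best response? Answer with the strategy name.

If Firm B plays Match, Firm A's expected payoff is (1/3)·5 + (2/3)·(-7) = -3.
If Firm B plays Ignore, Firm A's expected payoff is (1/3)·(-1) + (2/3)·2 = 1.
If Firm B plays Undercut, Firm A's expected payoff is (1/3)·(-1) + (2/3)·3 = 5/3.
Firm B minimizes Firm A's payoff; the smallest is -3, so the best response is Match.

Match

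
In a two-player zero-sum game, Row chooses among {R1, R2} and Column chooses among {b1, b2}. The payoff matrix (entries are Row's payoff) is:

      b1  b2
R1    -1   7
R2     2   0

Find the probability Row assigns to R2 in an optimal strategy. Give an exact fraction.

Row minima: R1 → -1, R2 → 0; maximin = 0.
Column maxima: b1 → 2, b2 → 7; minimax = 2.
0 ≠ 2, so there is no saddle point; optimal play is mixed.
Let Row play R1 with probability p. Expected payoff against b1: (-1)p + 2(1−p) = −3p + 2; against b2: 7p + 0(1−p) = 7p.
Setting these equal: −3p + 2 = 7p ⇒ −10p = -2 ⇒ p = 1/5, and the value is (-3)·(1/5) + 2 = 7/5.
For Column: with q = P(b1), equating R1's and R2's payoffs gives −8q + 7 = 2q ⇒ q = 7/10.

4/5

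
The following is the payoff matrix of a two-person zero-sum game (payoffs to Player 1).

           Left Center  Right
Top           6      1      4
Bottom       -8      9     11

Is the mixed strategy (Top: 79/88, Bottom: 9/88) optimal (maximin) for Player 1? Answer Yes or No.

No

Against Left this mix gives (79/88)·6 + (9/88)·(-8) = 201/44.
Against Center this mix gives (79/88)·1 + (9/88)·9 = 20/11.
Against Right this mix gives (79/88)·4 + (9/88)·11 = 415/88.
Player 2 will play Center, holding Player 1 to 20/11. Shifting weight toward the row that does better against Center would raise this floor (the equalizing mix achieves 31/11 against both Center and Left), so the proposed strategy is not optimal.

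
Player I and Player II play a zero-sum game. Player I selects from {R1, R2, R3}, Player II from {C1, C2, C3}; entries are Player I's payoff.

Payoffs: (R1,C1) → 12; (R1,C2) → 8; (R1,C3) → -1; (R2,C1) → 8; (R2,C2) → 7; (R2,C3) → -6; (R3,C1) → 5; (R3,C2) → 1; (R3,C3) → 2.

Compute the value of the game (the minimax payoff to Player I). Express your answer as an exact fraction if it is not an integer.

Row minima: R1 → -1, R2 → -6, R3 → 1; maximin = 1.
Column maxima: C1 → 12, C2 → 8, C3 → 2; minimax = 2.
1 ≠ 2, so there is no saddle point; optimal play is mixed.
R2 is strictly dominated by R1, so Player I never plays it.
C1 is strictly dominated by C2 (it gives Player I strictly more in every row), so Player II never plays it.
On the remaining 2×2 (R1, R3 vs C2, C3):
Let Player I play R1 with probability p. Expected payoff against C2: 8p + 1(1−p) = 7p + 1; against C3: (-1)p + 2(1−p) = −3p + 2.
Setting these equal: 7p + 1 = −3p + 2 ⇒ 10p = 1 ⇒ p = 1/10, and the value is (7)·(1/10) + 1 = 17/10.
For Player II: with q = P(C2), equating R1's and R3's payoffs gives 9q − 1 = −q + 2 ⇒ q = 3/10.

17/10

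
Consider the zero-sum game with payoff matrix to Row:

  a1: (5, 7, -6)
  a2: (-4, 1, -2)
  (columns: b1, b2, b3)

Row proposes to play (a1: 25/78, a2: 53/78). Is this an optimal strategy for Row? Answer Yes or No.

No

Against b1 this mix gives (25/78)·5 + (53/78)·(-4) = -29/26.
Against b2 this mix gives (25/78)·7 + (53/78)·1 = 38/13.
Against b3 this mix gives (25/78)·(-6) + (53/78)·(-2) = -128/39.
Column will play b3, holding Row to -128/39. Shifting weight toward the row that does better against b3 would raise this floor (the equalizing mix achieves -34/13 against both b3 and b1), so the proposed strategy is not optimal.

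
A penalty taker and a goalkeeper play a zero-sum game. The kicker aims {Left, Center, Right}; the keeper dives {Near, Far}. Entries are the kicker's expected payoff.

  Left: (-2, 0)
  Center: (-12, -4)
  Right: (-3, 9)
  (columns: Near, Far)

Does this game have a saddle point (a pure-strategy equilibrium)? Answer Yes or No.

Row minima: Left → -2, Center → -12, Right → -3; maximin = -2.
Column maxima: Near → -2, Far → 9; minimax = -2.
maximin = minimax = -2, so a saddle point exists.

Yes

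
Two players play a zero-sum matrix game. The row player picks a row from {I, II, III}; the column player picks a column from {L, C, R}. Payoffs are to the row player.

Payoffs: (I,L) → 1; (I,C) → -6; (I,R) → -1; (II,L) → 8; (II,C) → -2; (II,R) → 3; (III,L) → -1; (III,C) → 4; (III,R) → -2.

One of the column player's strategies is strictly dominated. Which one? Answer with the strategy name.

L

R holds the row player's payoff strictly below L in every row: -1 < 1, 3 < 8, -2 < -1.
So L is strictly dominated for the column player.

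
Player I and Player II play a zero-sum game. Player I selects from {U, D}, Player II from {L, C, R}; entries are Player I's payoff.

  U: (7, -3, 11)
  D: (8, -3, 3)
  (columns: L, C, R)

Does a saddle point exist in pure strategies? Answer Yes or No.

Yes

Row minima: U → -3, D → -3; maximin = -3.
Column maxima: L → 8, C → -3, R → 11; minimax = -3.
maximin = minimax = -3, so a saddle point exists.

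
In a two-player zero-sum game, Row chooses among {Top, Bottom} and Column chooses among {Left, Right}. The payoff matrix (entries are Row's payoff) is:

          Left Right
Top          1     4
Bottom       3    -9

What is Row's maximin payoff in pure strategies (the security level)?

Row minima: Top → 1, Bottom → -9.
The best of these is 1.

1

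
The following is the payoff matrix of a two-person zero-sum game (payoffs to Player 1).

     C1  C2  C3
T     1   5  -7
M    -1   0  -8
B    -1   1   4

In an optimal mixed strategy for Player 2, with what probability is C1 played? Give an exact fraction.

11/13

Row minima: T → -7, M → -8, B → -1; maximin = -1.
Column maxima: C1 → 1, C2 → 5, C3 → 4; minimax = 1.
-1 ≠ 1, so there is no saddle point; optimal play is mixed.
M is strictly dominated by T, so Player 1 never plays it.
C2 is strictly dominated by C1 (it gives Player 1 strictly more in every row), so Player 2 never plays it.
On the remaining 2×2 (T, B vs C1, C3):
Let Player 1 play T with probability p. Expected payoff against C1: 1p + (-1)(1−p) = 2p − 1; against C3: (-7)p + 4(1−p) = −11p + 4.
Setting these equal: 2p − 1 = −11p + 4 ⇒ 13p = 5 ⇒ p = 5/13, and the value is (2)·(5/13) − 1 = -3/13.
For Player 2: with q = P(C1), equating T's and B's payoffs gives 8q − 7 = −5q + 4 ⇒ q = 11/13.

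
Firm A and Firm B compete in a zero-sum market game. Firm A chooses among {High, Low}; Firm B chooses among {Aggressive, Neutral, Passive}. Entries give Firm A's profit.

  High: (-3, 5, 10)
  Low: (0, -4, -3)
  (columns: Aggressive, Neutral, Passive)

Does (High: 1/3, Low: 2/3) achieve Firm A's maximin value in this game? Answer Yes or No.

Yes

Against Aggressive this mix gives (1/3)·(-3) + (2/3)·0 = -1.
Against Neutral this mix gives (1/3)·5 + (2/3)·(-4) = -1.
Against Passive this mix gives (1/3)·10 + (2/3)·(-3) = 4/3.
All of Firm B's active replies (Aggressive, Neutral) yield -1, and no column does worse for Firm A. The mix makes Firm B indifferent and guarantees -1, so it is optimal.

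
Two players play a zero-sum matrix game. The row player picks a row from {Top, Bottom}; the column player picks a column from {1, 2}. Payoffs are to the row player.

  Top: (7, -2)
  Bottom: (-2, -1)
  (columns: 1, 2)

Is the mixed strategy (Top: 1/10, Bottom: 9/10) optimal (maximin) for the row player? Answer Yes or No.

Yes

Against 1 this mix gives (1/10)·7 + (9/10)·(-2) = -11/10.
Against 2 this mix gives (1/10)·(-2) + (9/10)·(-1) = -11/10.
All of the column player's active replies (1, 2) yield -11/10, and no column does worse for the row player. The mix makes the column player indifferent and guarantees -11/10, so it is optimal.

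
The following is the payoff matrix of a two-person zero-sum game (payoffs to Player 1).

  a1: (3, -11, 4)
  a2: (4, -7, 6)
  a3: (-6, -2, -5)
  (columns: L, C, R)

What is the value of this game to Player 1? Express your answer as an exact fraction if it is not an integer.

Row minima: a1 → -11, a2 → -7, a3 → -6; maximin = -6.
Column maxima: L → 4, C → -2, R → 6; minimax = -2.
-6 ≠ -2, so there is no saddle point; optimal play is mixed.
a1 is strictly dominated by a2, so Player 1 never plays it.
R is strictly dominated by L (it gives Player 1 strictly more in every row), so Player 2 never plays it.
On the remaining 2×2 (a2, a3 vs L, C):
Let Player 1 play a2 with probability p. Expected payoff against L: 4p + (-6)(1−p) = 10p − 6; against C: (-7)p + (-2)(1−p) = −5p − 2.
Setting these equal: 10p − 6 = −5p − 2 ⇒ 15p = 4 ⇒ p = 4/15, and the value is (10)·(4/15) − 6 = -10/3.
For Player 2: with q = P(L), equating a2's and a3's payoffs gives 11q − 7 = −4q − 2 ⇒ q = 1/3.

-10/3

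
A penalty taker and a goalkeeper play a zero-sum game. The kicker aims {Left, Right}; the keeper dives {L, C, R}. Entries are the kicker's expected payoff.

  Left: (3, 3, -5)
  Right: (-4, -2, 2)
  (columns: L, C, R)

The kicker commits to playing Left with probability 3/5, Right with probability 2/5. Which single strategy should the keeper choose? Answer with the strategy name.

R

If the keeper plays L, the kicker's expected payoff is (3/5)·3 + (2/5)·(-4) = 1/5.
If the keeper plays C, the kicker's expected payoff is (3/5)·3 + (2/5)·(-2) = 1.
If the keeper plays R, the kicker's expected payoff is (3/5)·(-5) + (2/5)·2 = -11/5.
The keeper minimizes the kicker's payoff; the smallest is -11/5, so the best response is R.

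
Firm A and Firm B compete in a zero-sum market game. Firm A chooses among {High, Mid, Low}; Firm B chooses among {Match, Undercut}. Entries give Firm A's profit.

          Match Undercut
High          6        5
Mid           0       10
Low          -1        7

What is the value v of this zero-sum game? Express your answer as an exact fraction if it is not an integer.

Row minima: High → 5, Mid → 0, Low → -1; maximin = 5.
Column maxima: Match → 6, Undercut → 10; minimax = 6.
5 ≠ 6, so there is no saddle point; optimal play is mixed.
Low is strictly dominated by Mid, so Firm A never plays it.
On the remaining 2×2 (High, Mid vs Match, Undercut):
Let Firm A play High with probability p. Expected payoff against Match: 6p + 0(1−p) = 6p; against Undercut: 5p + 10(1−p) = −5p + 10.
Setting these equal: 6p = −5p + 10 ⇒ 11p = 10 ⇒ p = 10/11, and the value is (6)·(10/11) = 60/11.
For Firm B: with q = P(Match), equating High's and Mid's payoffs gives q + 5 = −10q + 10 ⇒ q = 5/11.

60/11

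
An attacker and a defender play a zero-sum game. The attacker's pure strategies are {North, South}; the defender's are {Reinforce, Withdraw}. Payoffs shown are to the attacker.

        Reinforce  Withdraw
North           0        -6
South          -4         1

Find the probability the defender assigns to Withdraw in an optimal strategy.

Row minima: North → -6, South → -4; maximin = -4.
Column maxima: Reinforce → 0, Withdraw → 1; minimax = 0.
-4 ≠ 0, so there is no saddle point; optimal play is mixed.
Let the attacker play North with probability p. Expected payoff against Reinforce: 0p + (-4)(1−p) = 4p − 4; against Withdraw: (-6)p + 1(1−p) = −7p + 1.
Setting these equal: 4p − 4 = −7p + 1 ⇒ 11p = 5 ⇒ p = 5/11, and the value is (4)·(5/11) − 4 = -24/11.
For the defender: with q = P(Reinforce), equating North's and South's payoffs gives 6q − 6 = −5q + 1 ⇒ q = 7/11.

4/11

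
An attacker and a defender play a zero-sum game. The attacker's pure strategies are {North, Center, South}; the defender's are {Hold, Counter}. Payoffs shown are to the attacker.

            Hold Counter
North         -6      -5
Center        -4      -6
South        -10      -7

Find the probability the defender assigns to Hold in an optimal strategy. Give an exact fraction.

1/3

Row minima: North → -6, Center → -6, South → -10; maximin = -6.
Column maxima: Hold → -4, Counter → -5; minimax = -5.
-6 ≠ -5, so there is no saddle point; optimal play is mixed.
South is strictly dominated by North, so the attacker never plays it.
On the remaining 2×2 (North, Center vs Hold, Counter):
Let the attacker play North with probability p. Expected payoff against Hold: (-6)p + (-4)(1−p) = −2p − 4; against Counter: (-5)p + (-6)(1−p) = p − 6.
Setting these equal: −2p − 4 = p − 6 ⇒ −3p = -2 ⇒ p = 2/3, and the value is (-2)·(2/3) − 4 = -16/3.
For the defender: with q = P(Hold), equating North's and Center's payoffs gives −q − 5 = 2q − 6 ⇒ q = 1/3.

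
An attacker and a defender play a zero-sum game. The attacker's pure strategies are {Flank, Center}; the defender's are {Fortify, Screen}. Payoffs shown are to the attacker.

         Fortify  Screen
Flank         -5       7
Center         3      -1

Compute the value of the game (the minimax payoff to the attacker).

Row minima: Flank → -5, Center → -1; maximin = -1.
Column maxima: Fortify → 3, Screen → 7; minimax = 3.
-1 ≠ 3, so there is no saddle point; optimal play is mixed.
Let the attacker play Flank with probability p. Expected payoff against Fortify: (-5)p + 3(1−p) = −8p + 3; against Screen: 7p + (-1)(1−p) = 8p − 1.
Setting these equal: −8p + 3 = 8p − 1 ⇒ −16p = -4 ⇒ p = 1/4, and the value is (-8)·(1/4) + 3 = 1.
For the defender: with q = P(Fortify), equating Flank's and Center's payoffs gives −12q + 7 = 4q − 1 ⇒ q = 1/2.

1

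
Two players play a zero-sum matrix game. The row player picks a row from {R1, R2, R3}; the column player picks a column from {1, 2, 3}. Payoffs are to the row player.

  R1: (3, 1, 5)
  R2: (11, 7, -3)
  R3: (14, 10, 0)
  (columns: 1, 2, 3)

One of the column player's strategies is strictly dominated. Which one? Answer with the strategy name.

2 holds the row player's payoff strictly below 1 in every row: 1 < 3, 7 < 11, 10 < 14.
So 1 is strictly dominated for the column player.

1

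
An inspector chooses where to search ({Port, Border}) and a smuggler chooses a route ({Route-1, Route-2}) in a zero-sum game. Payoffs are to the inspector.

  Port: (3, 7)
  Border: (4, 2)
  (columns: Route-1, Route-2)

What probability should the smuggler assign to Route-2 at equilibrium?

1/6

Row minima: Port → 3, Border → 2; maximin = 3.
Column maxima: Route-1 → 4, Route-2 → 7; minimax = 4.
3 ≠ 4, so there is no saddle point; optimal play is mixed.
Let the inspector play Port with probability p. Expected payoff against Route-1: 3p + 4(1−p) = −p + 4; against Route-2: 7p + 2(1−p) = 5p + 2.
Setting these equal: −p + 4 = 5p + 2 ⇒ −6p = -2 ⇒ p = 1/3, and the value is (-1)·(1/3) + 4 = 11/3.
For the smuggler: with q = P(Route-1), equating Port's and Border's payoffs gives −4q + 7 = 2q + 2 ⇒ q = 5/6.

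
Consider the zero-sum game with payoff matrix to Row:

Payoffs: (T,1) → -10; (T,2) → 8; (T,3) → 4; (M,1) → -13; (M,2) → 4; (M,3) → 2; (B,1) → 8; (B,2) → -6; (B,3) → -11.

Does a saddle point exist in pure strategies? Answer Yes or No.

No

Row minima: T → -10, M → -13, B → -11; maximin = -10.
Column maxima: 1 → 8, 2 → 8, 3 → 4; minimax = 4.
-10 ≠ 4, so no pure-strategy equilibrium exists.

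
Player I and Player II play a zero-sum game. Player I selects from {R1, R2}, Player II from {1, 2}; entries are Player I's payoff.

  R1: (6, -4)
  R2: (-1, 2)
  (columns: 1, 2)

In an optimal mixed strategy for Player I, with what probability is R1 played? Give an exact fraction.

Row minima: R1 → -4, R2 → -1; maximin = -1.
Column maxima: 1 → 6, 2 → 2; minimax = 2.
-1 ≠ 2, so there is no saddle point; optimal play is mixed.
Let Player I play R1 with probability p. Expected payoff against 1: 6p + (-1)(1−p) = 7p − 1; against 2: (-4)p + 2(1−p) = −6p + 2.
Setting these equal: 7p − 1 = −6p + 2 ⇒ 13p = 3 ⇒ p = 3/13, and the value is (7)·(3/13) − 1 = 8/13.
For Player II: with q = P(1), equating R1's and R2's payoffs gives 10q − 4 = −3q + 2 ⇒ q = 6/13.

3/13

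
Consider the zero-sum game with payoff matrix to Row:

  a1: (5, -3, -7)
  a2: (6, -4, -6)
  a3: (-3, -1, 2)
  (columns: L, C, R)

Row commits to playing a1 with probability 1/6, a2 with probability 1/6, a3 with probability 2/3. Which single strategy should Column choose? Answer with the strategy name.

If Column plays L, Row's expected payoff is (1/6)·5 + (1/6)·6 + (2/3)·(-3) = -1/6.
If Column plays C, Row's expected payoff is (1/6)·(-3) + (1/6)·(-4) + (2/3)·(-1) = -11/6.
If Column plays R, Row's expected payoff is (1/6)·(-7) + (1/6)·(-6) + (2/3)·2 = -5/6.
Column minimizes Row's payoff; the smallest is -11/6, so the best response is C.

C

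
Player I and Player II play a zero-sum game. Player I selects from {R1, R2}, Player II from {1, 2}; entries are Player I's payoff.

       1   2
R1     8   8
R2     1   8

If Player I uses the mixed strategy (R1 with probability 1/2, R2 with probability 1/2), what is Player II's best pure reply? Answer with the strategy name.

If Player II plays 1, Player I's expected payoff is (1/2)·8 + (1/2)·1 = 9/2.
If Player II plays 2, Player I's expected payoff is (1/2)·8 + (1/2)·8 = 8.
Player II minimizes Player I's payoff; the smallest is 9/2, so the best response is 1.

1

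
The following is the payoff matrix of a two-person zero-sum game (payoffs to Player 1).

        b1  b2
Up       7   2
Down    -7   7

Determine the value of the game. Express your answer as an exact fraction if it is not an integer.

63/19

Row minima: Up → 2, Down → -7; maximin = 2.
Column maxima: b1 → 7, b2 → 7; minimax = 7.
2 ≠ 7, so there is no saddle point; optimal play is mixed.
Let Player 1 play Up with probability p. Expected payoff against b1: 7p + (-7)(1−p) = 14p − 7; against b2: 2p + 7(1−p) = −5p + 7.
Setting these equal: 14p − 7 = −5p + 7 ⇒ 19p = 14 ⇒ p = 14/19, and the value is (14)·(14/19) − 7 = 63/19.
For Player 2: with q = P(b1), equating Up's and Down's payoffs gives 5q + 2 = −14q + 7 ⇒ q = 5/19.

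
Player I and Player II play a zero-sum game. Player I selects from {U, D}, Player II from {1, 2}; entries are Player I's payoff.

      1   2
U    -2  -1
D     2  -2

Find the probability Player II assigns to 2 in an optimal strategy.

Row minima: U → -2, D → -2; maximin = -2.
Column maxima: 1 → 2, 2 → -1; minimax = -1.
-2 ≠ -1, so there is no saddle point; optimal play is mixed.
Let Player I play U with probability p. Expected payoff against 1: (-2)p + 2(1−p) = −4p + 2; against 2: (-1)p + (-2)(1−p) = p − 2.
Setting these equal: −4p + 2 = p − 2 ⇒ −5p = -4 ⇒ p = 4/5, and the value is (-4)·(4/5) + 2 = -6/5.
For Player II: with q = P(1), equating U's and D's payoffs gives −q − 1 = 4q − 2 ⇒ q = 1/5.

4/5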